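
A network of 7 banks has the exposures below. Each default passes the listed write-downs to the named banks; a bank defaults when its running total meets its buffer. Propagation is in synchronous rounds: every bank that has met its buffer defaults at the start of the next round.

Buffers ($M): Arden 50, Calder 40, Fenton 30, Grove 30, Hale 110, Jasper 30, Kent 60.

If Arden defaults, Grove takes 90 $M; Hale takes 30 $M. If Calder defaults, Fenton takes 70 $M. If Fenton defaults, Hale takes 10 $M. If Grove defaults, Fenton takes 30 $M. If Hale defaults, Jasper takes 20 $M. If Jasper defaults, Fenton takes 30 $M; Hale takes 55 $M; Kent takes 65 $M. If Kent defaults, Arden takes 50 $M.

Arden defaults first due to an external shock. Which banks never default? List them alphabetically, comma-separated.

Round 1 — Arden defaults (initial).
  Grove: +90 → 90 ≥ 30
  Hale: +30 → 30 < 110
Round 2 — Grove defaults.
  Fenton: +30 → 30 ≥ 30
Round 3 — Fenton defaults.
  Hale: +10 → 40 < 110
No further defaults.

Calder, Hale, Jasper, Kent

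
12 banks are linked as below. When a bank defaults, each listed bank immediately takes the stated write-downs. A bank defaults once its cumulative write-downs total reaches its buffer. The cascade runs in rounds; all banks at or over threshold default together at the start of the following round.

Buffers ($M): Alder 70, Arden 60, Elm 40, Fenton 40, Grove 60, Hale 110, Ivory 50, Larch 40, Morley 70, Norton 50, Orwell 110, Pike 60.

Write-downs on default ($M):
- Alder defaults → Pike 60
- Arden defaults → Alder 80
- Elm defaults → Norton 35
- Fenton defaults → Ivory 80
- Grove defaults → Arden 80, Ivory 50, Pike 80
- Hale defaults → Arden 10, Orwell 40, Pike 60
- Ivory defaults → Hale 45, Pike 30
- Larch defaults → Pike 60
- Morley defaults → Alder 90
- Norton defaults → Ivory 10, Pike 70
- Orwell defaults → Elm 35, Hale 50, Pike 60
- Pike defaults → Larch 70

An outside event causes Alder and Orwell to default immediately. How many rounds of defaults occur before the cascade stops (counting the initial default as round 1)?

Round 1 — Alder, Orwell default (initial).
  Elm: +35 → 35 < 40
  Hale: +50 → 50 < 110
  Pike: +60+60 → 120 ≥ 60
Round 2 — Pike defaults.
  Larch: +70 → 70 ≥ 40
Round 3 — Larch defaults.
No further defaults.

3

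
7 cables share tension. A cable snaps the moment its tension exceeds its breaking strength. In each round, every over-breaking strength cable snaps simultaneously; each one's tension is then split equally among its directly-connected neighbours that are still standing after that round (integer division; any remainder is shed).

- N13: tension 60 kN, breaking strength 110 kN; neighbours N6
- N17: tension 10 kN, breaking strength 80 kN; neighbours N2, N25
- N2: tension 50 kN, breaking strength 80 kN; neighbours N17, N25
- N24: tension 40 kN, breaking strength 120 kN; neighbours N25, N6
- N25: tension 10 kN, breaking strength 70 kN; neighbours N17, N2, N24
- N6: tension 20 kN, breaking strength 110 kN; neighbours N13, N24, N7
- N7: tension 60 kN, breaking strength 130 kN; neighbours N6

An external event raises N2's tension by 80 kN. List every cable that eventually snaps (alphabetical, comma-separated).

N17, N2, N25

Round 1 — N2 at 130 > 80. N2 snaps.
  N2 sheds 130 kN to N17, N25: 65 each.
    N17: 10+65 = 75 ≤ 80
    N25: 10+65 = 75 > 70
Round 2 — N25 snaps.
  N25 sheds 75 kN to N17, N24: 37 each (1 lost).
    N17: 75+37 = 112 > 80
    N24: 40+37 = 77 ≤ 120
Round 3 — N17 snaps.
  N17 sheds 112 kN: no online neighbours, lost.
No further breaks.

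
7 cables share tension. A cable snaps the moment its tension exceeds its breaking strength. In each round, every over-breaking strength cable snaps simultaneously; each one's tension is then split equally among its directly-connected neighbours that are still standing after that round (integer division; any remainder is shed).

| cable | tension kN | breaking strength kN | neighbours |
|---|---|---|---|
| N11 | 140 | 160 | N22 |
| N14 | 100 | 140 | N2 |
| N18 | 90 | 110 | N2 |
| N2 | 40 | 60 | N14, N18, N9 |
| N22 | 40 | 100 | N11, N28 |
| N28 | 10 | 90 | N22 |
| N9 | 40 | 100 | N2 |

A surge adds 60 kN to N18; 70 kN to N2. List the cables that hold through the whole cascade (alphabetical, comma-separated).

Round 1 — N18 at 150 > 110; N2 at 110 > 60. N18, N2 snap.
  N18 sheds 150 kN: no online neighbours, lost.
  N2 sheds 110 kN to N14, N9: 55 each.
    N14: 100+55 = 155 > 140
    N9: 40+55 = 95 ≤ 100
Round 2 — N14 snaps.
  N14 sheds 155 kN: no online neighbours, lost.
No further breaks.

N11, N22, N28, N9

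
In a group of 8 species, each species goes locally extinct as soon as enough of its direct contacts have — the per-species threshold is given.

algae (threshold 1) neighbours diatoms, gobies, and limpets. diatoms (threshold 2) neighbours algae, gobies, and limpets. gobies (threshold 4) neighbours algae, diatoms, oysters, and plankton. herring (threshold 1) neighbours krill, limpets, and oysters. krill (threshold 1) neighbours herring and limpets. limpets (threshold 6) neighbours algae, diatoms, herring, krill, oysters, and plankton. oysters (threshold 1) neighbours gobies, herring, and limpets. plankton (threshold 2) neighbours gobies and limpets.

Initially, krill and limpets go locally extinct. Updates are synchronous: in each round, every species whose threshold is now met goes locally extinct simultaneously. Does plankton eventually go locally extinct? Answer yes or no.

no

Round 1 — krill, limpets go locally extinct (initial).
Round 2 — checking thresholds:
  algae: 1 of 3 neighbours ≥ 1, goes locally extinct.
  diatoms: 1 of 3 neighbours < 2, below threshold.
  herring: 2 of 3 neighbours ≥ 1, goes locally extinct.
  oysters: 1 of 3 neighbours ≥ 1, goes locally extinct.
  plankton: 1 of 2 neighbours < 2, below threshold.
Round 3 — checking thresholds:
  diatoms: 2 of 3 neighbours ≥ 2, goes locally extinct.
  gobies: 2 of 4 neighbours < 4, below threshold.
  plankton: 1 of 2 neighbours < 2, below threshold.
Round 4 — no new extinctions; cascade stops.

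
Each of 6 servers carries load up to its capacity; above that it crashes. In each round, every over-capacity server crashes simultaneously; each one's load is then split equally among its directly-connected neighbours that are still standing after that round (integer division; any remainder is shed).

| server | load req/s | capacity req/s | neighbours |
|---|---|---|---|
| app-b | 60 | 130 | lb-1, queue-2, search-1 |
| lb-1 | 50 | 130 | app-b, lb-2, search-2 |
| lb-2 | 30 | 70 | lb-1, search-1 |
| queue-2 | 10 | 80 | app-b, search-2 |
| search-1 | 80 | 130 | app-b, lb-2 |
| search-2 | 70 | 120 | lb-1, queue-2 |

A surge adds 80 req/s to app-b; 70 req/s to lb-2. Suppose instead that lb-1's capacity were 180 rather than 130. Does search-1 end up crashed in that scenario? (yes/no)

With lb-1's capacity at 180:
Round 1 — app-b at 140 > 130; lb-2 at 100 > 70. app-b, lb-2 crash.
  app-b sheds 140 req/s to lb-1, queue-2, search-1: 46 each (2 lost).
    lb-1: 50+46 = 96 ≤ 180
    queue-2: 10+46 = 56 ≤ 80
    search-1: 80+46 = 126 ≤ 130
  lb-2 sheds 100 req/s to lb-1, search-1: 50 each.
    lb-1: 96+50 = 146 ≤ 180
    search-1: 126+50 = 176 > 130
Round 2 — search-1 crashes.
  search-1 sheds 176 req/s: no online neighbours, lost.
No further crashes.

yes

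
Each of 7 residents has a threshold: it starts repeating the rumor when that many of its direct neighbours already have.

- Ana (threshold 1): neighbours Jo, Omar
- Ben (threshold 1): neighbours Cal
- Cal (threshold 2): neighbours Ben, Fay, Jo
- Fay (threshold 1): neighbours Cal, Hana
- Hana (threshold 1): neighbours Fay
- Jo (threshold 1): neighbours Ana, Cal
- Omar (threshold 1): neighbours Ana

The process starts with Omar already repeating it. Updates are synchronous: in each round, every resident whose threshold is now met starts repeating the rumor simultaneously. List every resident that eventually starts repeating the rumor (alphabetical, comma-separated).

Ana, Jo, Omar

Round 1 — Omar starts repeating the rumor (initial).
Round 2 — checking thresholds:
  Ana: 1 of 2 neighbours ≥ 1, starts repeating the rumor.
Round 3 — checking thresholds:
  Jo: 1 of 2 neighbours ≥ 1, starts repeating the rumor.
Round 4 — no new spreads; cascade stops.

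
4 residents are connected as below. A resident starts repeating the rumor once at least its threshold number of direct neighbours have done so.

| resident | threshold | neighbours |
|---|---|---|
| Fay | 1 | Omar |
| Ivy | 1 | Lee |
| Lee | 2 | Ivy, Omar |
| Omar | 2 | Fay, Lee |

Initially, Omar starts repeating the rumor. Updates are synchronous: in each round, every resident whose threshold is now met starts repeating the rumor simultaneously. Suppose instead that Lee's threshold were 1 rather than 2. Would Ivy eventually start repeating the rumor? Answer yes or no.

yes

With Lee's threshold at 1:
Round 1 — Omar starts repeating the rumor (initial).
Round 2 — checking thresholds:
  Fay: 1 of 1 neighbours ≥ 1, starts repeating the rumor.
  Lee: 1 of 2 neighbours ≥ 1, starts repeating the rumor.
Round 3 — checking thresholds:
  Ivy: 1 of 1 neighbours ≥ 1, starts repeating the rumor.
Round 4 — no new spreads; cascade stops.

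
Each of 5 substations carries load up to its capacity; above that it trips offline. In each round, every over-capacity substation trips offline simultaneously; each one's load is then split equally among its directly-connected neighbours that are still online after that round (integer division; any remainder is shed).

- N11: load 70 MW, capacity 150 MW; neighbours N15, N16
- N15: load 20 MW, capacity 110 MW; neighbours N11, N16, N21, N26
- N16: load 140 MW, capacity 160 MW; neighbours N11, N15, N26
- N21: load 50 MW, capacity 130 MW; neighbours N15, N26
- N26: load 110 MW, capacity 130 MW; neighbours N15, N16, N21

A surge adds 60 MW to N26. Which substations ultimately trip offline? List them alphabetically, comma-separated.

Round 1 — N26 at 170 > 130. N26 trips offline.
  N26 sheds 170 MW to N15, N16, N21: 56 each (2 lost).
    N15: 20+56 = 76 ≤ 110
    N16: 140+56 = 196 > 160
    N21: 50+56 = 106 ≤ 130
Round 2 — N16 trips offline.
  N16 sheds 196 MW to N11, N15: 98 each.
    N11: 70+98 = 168 > 150
    N15: 76+98 = 174 > 110
Round 3 — N11, N15 trip offline.
  N11 sheds 168 MW: no online neighbours, lost.
  N15 sheds 174 MW to N21: 174 each.
    N21: 106+174 = 280 > 130
Round 4 — N21 trips offline.
  N21 sheds 280 MW: no online neighbours, lost.
No further trips.

N11, N15, N16, N21, N26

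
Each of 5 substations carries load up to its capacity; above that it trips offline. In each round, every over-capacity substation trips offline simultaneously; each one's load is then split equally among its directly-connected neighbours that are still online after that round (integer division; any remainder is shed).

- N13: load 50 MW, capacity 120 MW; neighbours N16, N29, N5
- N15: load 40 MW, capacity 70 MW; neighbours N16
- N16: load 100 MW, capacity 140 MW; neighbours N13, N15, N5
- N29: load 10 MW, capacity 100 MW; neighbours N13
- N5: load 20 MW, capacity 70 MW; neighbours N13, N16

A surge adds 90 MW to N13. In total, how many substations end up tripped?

4

Round 1 — N13 at 140 > 120. N13 trips offline.
  N13 sheds 140 MW to N16, N29, N5: 46 each (2 lost).
    N16: 100+46 = 146 > 140
    N29: 10+46 = 56 ≤ 100
    N5: 20+46 = 66 ≤ 70
Round 2 — N16 trips offline.
  N16 sheds 146 MW to N15, N5: 73 each.
    N15: 40+73 = 113 > 70
    N5: 66+73 = 139 > 70
Round 3 — N15, N5 trip offline.
  N15 sheds 113 MW: no online neighbours, lost.
  N5 sheds 139 MW: no online neighbours, lost.
No further trips.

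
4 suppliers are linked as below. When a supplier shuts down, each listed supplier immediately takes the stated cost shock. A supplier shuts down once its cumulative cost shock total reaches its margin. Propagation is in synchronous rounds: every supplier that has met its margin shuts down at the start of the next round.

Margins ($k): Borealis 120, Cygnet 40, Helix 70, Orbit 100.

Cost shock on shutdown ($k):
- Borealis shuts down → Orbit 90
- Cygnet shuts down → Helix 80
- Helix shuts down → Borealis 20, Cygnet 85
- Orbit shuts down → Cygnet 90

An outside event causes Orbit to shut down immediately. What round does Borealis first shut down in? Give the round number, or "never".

Round 1 — Orbit shuts down (initial).
  Cygnet: +90 → 90 ≥ 40
Round 2 — Cygnet shuts down.
  Helix: +80 → 80 ≥ 70
Round 3 — Helix shuts down.
  Borealis: +20 → 20 < 120
No further shutdowns.

never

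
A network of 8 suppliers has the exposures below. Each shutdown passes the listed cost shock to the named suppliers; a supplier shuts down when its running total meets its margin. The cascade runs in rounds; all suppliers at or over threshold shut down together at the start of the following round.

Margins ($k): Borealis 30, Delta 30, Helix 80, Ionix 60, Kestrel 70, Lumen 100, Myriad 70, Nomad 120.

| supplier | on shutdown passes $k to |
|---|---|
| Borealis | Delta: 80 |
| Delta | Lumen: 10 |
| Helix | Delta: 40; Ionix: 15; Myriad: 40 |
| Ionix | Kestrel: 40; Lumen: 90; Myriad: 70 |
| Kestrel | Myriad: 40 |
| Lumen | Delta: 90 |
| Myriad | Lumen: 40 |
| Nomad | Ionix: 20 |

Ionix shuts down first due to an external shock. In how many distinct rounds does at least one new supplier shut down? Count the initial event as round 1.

Round 1 — Ionix shuts down (initial).
  Kestrel: +40 → 40 < 70
  Lumen: +90 → 90 < 100
  Myriad: +70 → 70 ≥ 70
Round 2 — Myriad shuts down.
  Lumen: +40 → 130 ≥ 100
Round 3 — Lumen shuts down.
  Delta: +90 → 90 ≥ 30
Round 4 — Delta shuts down.
No further shutdowns.

4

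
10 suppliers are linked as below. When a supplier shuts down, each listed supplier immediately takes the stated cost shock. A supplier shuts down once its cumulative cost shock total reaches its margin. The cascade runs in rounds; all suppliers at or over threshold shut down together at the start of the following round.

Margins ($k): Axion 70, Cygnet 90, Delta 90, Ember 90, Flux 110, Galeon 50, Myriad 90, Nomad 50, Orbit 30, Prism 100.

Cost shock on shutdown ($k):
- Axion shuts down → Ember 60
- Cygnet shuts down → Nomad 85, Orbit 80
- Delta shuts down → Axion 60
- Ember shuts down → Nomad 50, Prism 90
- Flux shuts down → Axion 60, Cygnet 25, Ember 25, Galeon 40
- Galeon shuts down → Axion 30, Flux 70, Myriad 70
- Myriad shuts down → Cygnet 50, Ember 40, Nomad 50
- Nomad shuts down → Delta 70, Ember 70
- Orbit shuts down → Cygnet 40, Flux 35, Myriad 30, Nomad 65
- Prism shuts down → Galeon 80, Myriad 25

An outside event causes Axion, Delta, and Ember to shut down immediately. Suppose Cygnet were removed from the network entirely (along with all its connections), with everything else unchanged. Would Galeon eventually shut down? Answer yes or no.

no

With Cygnet removed:
Round 1 — Axion, Delta, Ember shut down (initial).
  Nomad: +50 → 50 ≥ 50
  Prism: +90 → 90 < 100
Round 2 — Nomad shuts down.
No further shutdowns.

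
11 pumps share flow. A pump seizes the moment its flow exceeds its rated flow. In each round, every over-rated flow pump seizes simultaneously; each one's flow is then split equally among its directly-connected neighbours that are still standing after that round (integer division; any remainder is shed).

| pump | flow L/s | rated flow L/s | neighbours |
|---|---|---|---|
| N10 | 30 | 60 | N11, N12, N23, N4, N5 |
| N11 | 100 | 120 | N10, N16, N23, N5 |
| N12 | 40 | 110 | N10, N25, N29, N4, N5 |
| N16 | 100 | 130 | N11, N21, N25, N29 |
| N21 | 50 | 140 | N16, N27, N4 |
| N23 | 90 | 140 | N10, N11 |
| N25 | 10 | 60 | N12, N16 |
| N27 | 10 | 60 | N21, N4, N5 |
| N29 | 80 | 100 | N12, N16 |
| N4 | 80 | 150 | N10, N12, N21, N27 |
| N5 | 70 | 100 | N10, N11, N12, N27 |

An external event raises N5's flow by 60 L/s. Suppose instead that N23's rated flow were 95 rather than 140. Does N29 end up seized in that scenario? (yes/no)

yes

With N23's rated flow at 95:
Round 1 — N5 at 130 > 100. N5 seizes.
  N5 sheds 130 L/s to N10, N11, N12, N27: 32 each (2 lost).
    N10: 30+32 = 62 > 60
    N11: 100+32 = 132 > 120
    N12: 40+32 = 72 ≤ 110
    N27: 10+32 = 42 ≤ 60
Round 2 — N10, N11 seize.
  N10 sheds 62 L/s to N12, N23, N4: 20 each (2 lost).
    N12: 72+20 = 92 ≤ 110
    N23: 90+20 = 110 > 95
    N4: 80+20 = 100 ≤ 150
  N11 sheds 132 L/s to N16, N23: 66 each.
    N16: 100+66 = 166 > 130
    N23: 110+66 = 176 > 95
Round 3 — N16, N23 seize.
  N16 sheds 166 L/s to N21, N25, N29: 55 each (1 lost).
    N21: 50+55 = 105 ≤ 140
    N25: 10+55 = 65 > 60
    N29: 80+55 = 135 > 100
  N23 sheds 176 L/s: no online neighbours, lost.
Round 4 — N25, N29 seize.
  N25 sheds 65 L/s to N12: 65 each.
    N12: 92+65 = 157 > 110
  N29 sheds 135 L/s to N12: 135 each.
    N12: 157+135 = 292 > 110
Round 5 — N12 seizes.
  N12 sheds 292 L/s to N4: 292 each.
    N4: 100+292 = 392 > 150
Round 6 — N4 seizes.
  N4 sheds 392 L/s to N21, N27: 196 each.
    N21: 105+196 = 301 > 140
    N27: 42+196 = 238 > 60
Round 7 — N21, N27 seize.
  N21 sheds 301 L/s: no online neighbours, lost.
  N27 sheds 238 L/s: no online neighbours, lost.
No further seizures.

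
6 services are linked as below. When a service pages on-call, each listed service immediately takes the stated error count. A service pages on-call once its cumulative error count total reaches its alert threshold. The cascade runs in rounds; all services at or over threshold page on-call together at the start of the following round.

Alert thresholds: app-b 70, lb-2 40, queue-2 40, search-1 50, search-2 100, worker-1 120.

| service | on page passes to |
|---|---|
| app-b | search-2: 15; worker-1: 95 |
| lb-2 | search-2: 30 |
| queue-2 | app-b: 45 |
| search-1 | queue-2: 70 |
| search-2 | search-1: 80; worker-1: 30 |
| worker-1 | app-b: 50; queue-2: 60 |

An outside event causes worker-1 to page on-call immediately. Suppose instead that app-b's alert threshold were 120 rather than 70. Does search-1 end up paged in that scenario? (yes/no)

With app-b's alert threshold at 120:
Round 1 — worker-1 pages on-call (initial).
  app-b: +50 → 50 < 120
  queue-2: +60 → 60 ≥ 40
Round 2 — queue-2 pages on-call.
  app-b: +45 → 95 < 120
No further pages.

no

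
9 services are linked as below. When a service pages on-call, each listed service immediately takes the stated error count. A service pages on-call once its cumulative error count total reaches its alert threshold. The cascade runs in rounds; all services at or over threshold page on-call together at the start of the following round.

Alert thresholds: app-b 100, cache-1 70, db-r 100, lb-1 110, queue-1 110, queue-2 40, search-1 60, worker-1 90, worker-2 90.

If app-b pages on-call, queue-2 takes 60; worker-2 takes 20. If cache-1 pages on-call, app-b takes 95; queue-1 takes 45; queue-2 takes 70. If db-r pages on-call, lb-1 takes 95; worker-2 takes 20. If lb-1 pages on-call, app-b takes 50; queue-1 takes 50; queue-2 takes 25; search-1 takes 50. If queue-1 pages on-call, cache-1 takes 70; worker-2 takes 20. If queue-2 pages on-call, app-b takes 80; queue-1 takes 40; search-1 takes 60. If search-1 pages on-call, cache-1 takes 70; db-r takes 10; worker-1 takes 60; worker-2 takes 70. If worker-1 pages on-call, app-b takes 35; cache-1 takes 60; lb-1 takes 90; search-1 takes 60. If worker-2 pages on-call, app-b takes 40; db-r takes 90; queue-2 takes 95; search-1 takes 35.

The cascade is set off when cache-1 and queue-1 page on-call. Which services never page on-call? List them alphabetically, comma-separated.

lb-1, worker-1

Round 1 — cache-1, queue-1 page on-call (initial).
  app-b: +95 → 95 < 100
  queue-2: +70 → 70 ≥ 40
  worker-2: +20 → 20 < 90
Round 2 — queue-2 pages on-call.
  app-b: +80 → 175 ≥ 100
  search-1: +60 → 60 ≥ 60
Round 3 — app-b, search-1 page on-call.
  db-r: +10 → 10 < 100
  worker-1: +60 → 60 < 90
  worker-2: +20+70 → 110 ≥ 90
Round 4 — worker-2 pages on-call.
  db-r: +90 → 100 ≥ 100
Round 5 — db-r pages on-call.
  lb-1: +95 → 95 < 110
No further pages.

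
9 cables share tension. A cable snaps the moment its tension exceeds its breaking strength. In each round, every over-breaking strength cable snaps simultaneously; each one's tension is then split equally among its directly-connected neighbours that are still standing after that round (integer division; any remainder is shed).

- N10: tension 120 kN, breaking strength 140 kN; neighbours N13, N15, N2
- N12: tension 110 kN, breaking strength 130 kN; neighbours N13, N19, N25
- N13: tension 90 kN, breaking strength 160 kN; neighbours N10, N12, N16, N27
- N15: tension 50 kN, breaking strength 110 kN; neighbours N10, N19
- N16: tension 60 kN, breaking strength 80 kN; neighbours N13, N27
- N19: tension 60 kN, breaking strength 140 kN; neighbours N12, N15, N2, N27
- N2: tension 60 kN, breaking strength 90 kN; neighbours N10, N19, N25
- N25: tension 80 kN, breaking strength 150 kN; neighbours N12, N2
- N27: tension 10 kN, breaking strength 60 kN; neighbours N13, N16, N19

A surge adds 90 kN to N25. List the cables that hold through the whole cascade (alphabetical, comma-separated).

none

Round 1 — N25 at 170 > 150. N25 snaps.
  N25 sheds 170 kN to N12, N2: 85 each.
    N12: 110+85 = 195 > 130
    N2: 60+85 = 145 > 90
Round 2 — N12, N2 snap.
  N12 sheds 195 kN to N13, N19: 97 each (1 lost).
    N13: 90+97 = 187 > 160
    N19: 60+97 = 157 > 140
  N2 sheds 145 kN to N10, N19: 72 each (1 lost).
    N10: 120+72 = 192 > 140
    N19: 157+72 = 229 > 140
Round 3 — N10, N13, N19 snap.
  N10 sheds 192 kN to N15: 192 each.
    N15: 50+192 = 242 > 110
  N13 sheds 187 kN to N16, N27: 93 each (1 lost).
    N16: 60+93 = 153 > 80
    N27: 10+93 = 103 > 60
  N19 sheds 229 kN to N15, N27: 114 each (1 lost).
    N15: 242+114 = 356 > 110
    N27: 103+114 = 217 > 60
Round 4 — N15, N16, N27 snap.
  N15 sheds 356 kN: no online neighbours, lost.
  N16 sheds 153 kN: no online neighbours, lost.
  N27 sheds 217 kN: no online neighbours, lost.
No further breaks.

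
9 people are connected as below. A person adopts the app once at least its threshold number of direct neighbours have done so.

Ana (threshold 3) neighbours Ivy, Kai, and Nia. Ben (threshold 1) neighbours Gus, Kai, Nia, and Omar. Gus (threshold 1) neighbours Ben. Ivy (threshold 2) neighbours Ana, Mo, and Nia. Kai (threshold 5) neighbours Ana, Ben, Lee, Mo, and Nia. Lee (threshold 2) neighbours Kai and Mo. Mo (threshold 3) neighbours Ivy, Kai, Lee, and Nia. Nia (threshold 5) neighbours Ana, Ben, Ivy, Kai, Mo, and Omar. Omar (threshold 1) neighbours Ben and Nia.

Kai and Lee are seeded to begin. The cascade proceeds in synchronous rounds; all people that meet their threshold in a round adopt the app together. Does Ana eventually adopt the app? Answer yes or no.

Round 1 — Kai, Lee adopt the app (initial).
Round 2 — checking thresholds:
  Ana: 1 of 3 neighbours < 3, not yet.
  Ben: 1 of 4 neighbours ≥ 1, adopts the app.
  Mo: 2 of 4 neighbours < 3, not yet.
  Nia: 1 of 6 neighbours < 5, not yet.
Round 3 — checking thresholds:
  Ana: 1 of 3 neighbours < 3, not yet.
  Gus: 1 of 1 neighbours ≥ 1, adopts the app.
  Mo: 2 of 4 neighbours < 3, not yet.
  Nia: 2 of 6 neighbours < 5, not yet.
  Omar: 1 of 2 neighbours ≥ 1, adopts the app.
Round 4 — no new adoptions; cascade stops.

no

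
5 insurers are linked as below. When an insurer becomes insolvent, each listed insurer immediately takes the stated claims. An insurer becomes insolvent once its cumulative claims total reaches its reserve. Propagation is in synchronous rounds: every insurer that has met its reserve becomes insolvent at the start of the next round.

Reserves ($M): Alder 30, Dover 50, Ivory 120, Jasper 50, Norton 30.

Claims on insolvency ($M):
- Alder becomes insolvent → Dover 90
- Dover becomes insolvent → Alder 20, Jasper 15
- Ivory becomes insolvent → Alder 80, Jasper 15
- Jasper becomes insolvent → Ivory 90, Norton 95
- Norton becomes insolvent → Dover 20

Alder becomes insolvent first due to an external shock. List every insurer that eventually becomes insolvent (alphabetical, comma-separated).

Alder, Dover

Round 1 — Alder becomes insolvent (initial).
  Dover: +90 → 90 ≥ 50
Round 2 — Dover becomes insolvent.
  Jasper: +15 → 15 < 50
No further insolvencies.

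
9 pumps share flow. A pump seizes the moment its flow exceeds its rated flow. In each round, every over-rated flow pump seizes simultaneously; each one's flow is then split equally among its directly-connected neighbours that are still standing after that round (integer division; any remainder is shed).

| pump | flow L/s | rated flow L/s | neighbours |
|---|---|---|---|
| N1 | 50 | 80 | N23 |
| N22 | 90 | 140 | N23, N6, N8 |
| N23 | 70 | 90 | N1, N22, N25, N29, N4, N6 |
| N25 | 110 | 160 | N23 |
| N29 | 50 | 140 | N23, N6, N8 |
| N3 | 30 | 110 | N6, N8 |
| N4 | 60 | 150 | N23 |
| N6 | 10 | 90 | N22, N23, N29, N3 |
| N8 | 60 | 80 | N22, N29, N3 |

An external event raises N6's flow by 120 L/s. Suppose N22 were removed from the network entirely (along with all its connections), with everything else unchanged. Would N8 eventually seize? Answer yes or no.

With N22 removed:
Round 1 — N6 at 130 > 90. N6 seizes.
  N6 sheds 130 L/s to N23, N29, N3: 43 each (1 lost).
    N23: 70+43 = 113 > 90
    N29: 50+43 = 93 ≤ 140
    N3: 30+43 = 73 ≤ 110
Round 2 — N23 seizes.
  N23 sheds 113 L/s to N1, N25, N29, N4: 28 each (1 lost).
    N1: 50+28 = 78 ≤ 80
    N25: 110+28 = 138 ≤ 160
    N29: 93+28 = 121 ≤ 140
    N4: 60+28 = 88 ≤ 150
No further seizures.

no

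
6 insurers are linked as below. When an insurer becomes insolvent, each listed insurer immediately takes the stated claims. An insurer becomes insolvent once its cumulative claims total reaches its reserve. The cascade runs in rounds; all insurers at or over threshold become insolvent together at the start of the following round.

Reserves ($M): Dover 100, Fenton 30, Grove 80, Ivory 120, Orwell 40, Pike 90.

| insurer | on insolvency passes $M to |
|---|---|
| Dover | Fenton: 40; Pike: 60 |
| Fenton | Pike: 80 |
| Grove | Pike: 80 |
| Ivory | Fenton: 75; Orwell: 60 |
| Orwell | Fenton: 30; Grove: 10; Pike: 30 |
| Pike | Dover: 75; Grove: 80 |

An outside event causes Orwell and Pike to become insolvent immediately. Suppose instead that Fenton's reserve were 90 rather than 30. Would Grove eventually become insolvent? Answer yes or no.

With Fenton's reserve at 90:
Round 1 — Orwell, Pike become insolvent (initial).
  Dover: +75 → 75 < 100
  Fenton: +30 → 30 < 90
  Grove: +10+80 → 90 ≥ 80
Round 2 — Grove becomes insolvent.
No further insolvencies.

yes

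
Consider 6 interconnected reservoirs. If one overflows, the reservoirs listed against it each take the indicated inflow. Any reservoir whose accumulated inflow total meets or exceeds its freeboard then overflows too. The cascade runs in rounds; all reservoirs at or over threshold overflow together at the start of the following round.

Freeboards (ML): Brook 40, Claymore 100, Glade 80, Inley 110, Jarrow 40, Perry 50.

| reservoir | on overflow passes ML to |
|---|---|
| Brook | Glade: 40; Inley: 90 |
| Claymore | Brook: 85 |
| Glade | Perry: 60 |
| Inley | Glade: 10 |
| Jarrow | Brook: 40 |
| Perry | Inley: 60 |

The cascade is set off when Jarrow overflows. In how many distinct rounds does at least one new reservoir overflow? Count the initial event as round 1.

2

Round 1 — Jarrow overflows (initial).
  Brook: +40 → 40 ≥ 40
Round 2 — Brook overflows.
  Glade: +40 → 40 < 80
  Inley: +90 → 90 < 110
No further overflows.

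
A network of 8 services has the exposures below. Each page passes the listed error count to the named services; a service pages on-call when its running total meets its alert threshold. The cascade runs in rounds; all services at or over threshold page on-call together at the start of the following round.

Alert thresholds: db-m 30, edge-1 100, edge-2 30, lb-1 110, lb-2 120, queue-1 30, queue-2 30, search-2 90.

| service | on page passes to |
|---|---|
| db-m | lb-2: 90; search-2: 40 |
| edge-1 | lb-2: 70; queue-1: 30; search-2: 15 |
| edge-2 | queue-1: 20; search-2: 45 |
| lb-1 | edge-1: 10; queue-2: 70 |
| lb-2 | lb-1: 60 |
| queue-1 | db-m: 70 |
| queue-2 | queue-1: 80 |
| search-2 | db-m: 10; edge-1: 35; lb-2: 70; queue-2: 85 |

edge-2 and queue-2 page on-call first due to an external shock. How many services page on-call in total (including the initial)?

4

Round 1 — edge-2, queue-2 page on-call (initial).
  queue-1: +20+80 → 100 ≥ 30
  search-2: +45 → 45 < 90
Round 2 — queue-1 pages on-call.
  db-m: +70 → 70 ≥ 30
Round 3 — db-m pages on-call.
  lb-2: +90 → 90 < 120
  search-2: +40 → 85 < 90
No further pages.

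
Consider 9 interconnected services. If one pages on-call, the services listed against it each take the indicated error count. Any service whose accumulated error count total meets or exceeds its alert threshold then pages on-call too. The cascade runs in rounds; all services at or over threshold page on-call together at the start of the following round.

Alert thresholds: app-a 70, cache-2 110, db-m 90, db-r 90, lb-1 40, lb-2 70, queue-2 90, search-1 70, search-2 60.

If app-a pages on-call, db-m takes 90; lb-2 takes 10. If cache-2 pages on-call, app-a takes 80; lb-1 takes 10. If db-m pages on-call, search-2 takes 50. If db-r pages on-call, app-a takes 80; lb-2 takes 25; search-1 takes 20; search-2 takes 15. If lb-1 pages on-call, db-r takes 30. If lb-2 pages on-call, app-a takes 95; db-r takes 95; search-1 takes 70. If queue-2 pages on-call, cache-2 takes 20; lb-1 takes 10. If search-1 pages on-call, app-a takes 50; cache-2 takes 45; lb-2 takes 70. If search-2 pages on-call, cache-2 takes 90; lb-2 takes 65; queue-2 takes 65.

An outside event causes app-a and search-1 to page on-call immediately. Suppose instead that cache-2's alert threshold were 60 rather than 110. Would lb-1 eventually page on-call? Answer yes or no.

With cache-2's alert threshold at 60:
Round 1 — app-a, search-1 page on-call (initial).
  cache-2: +45 → 45 < 60
  db-m: +90 → 90 ≥ 90
  lb-2: +10+70 → 80 ≥ 70
Round 2 — db-m, lb-2 page on-call.
  db-r: +95 → 95 ≥ 90
  search-2: +50 → 50 < 60
Round 3 — db-r pages on-call.
  search-2: +15 → 65 ≥ 60
Round 4 — search-2 pages on-call.
  cache-2: +90 → 135 ≥ 60
  queue-2: +65 → 65 < 90
Round 5 — cache-2 pages on-call.
  lb-1: +10 → 10 < 40
No further pages.

no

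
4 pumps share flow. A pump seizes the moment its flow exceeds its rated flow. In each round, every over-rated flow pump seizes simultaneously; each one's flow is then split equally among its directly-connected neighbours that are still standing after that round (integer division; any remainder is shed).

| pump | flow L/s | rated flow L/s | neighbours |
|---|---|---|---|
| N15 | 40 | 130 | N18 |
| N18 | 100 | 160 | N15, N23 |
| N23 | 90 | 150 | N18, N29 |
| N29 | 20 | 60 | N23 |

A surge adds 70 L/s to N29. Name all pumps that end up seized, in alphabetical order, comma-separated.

N15, N18, N23, N29

Round 1 — N29 at 90 > 60. N29 seizes.
  N29 sheds 90 L/s to N23: 90 each.
    N23: 90+90 = 180 > 150
Round 2 — N23 seizes.
  N23 sheds 180 L/s to N18: 180 each.
    N18: 100+180 = 280 > 160
Round 3 — N18 seizes.
  N18 sheds 280 L/s to N15: 280 each.
    N15: 40+280 = 320 > 130
Round 4 — N15 seizes.
  N15 sheds 320 L/s: no online neighbours, lost.
No further seizures.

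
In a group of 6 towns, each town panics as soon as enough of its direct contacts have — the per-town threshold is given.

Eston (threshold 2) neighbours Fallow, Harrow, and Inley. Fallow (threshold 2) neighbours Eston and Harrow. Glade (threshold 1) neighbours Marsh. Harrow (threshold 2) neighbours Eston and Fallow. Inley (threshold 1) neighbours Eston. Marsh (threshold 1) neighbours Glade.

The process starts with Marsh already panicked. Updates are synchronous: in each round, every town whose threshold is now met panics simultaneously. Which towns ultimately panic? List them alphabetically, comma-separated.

Glade, Marsh

Round 1 — Marsh panics (initial).
Round 2 — checking thresholds:
  Glade: 1 of 1 neighbours ≥ 1, panics.
Round 3 — no new panics; cascade stops.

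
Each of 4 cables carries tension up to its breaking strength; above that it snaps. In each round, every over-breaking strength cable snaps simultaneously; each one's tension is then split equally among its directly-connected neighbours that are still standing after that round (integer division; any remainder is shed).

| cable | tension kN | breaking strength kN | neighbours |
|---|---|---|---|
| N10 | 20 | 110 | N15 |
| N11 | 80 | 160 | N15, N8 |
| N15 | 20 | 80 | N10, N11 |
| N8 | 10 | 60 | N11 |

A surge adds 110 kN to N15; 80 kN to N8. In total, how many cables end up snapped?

Round 1 — N15 at 130 > 80; N8 at 90 > 60. N15, N8 snap.
  N15 sheds 130 kN to N10, N11: 65 each.
    N10: 20+65 = 85 ≤ 110
    N11: 80+65 = 145 ≤ 160
  N8 sheds 90 kN to N11: 90 each.
    N11: 145+90 = 235 > 160
Round 2 — N11 snaps.
  N11 sheds 235 kN: no online neighbours, lost.
No further breaks.

3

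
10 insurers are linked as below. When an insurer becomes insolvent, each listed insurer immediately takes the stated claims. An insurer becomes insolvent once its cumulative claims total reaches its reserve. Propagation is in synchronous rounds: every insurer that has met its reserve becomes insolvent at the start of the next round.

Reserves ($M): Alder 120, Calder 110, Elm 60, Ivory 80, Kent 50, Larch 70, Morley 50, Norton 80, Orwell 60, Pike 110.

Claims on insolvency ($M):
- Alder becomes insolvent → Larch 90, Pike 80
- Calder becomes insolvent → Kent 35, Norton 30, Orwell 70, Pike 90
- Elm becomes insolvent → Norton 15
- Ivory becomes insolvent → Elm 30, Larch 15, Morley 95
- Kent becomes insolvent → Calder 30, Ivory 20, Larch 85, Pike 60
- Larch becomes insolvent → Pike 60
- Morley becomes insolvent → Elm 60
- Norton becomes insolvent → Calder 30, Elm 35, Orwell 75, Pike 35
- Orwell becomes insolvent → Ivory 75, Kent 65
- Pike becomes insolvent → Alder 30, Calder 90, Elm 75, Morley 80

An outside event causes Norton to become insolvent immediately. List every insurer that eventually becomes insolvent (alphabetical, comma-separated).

Calder, Elm, Ivory, Kent, Larch, Morley, Norton, Orwell, Pike

Round 1 — Norton becomes insolvent (initial).
  Calder: +30 → 30 < 110
  Elm: +35 → 35 < 60
  Orwell: +75 → 75 ≥ 60
  Pike: +35 → 35 < 110
Round 2 — Orwell becomes insolvent.
  Ivory: +75 → 75 < 80
  Kent: +65 → 65 ≥ 50
Round 3 — Kent becomes insolvent.
  Calder: +30 → 60 < 110
  Ivory: +20 → 95 ≥ 80
  Larch: +85 → 85 ≥ 70
  Pike: +60 → 95 < 110
Round 4 — Ivory, Larch become insolvent.
  Elm: +30 → 65 ≥ 60
  Morley: +95 → 95 ≥ 50
  Pike: +60 → 155 ≥ 110
Round 5 — Elm, Morley, Pike become insolvent.
  Alder: +30 → 30 < 120
  Calder: +90 → 150 ≥ 110
Round 6 — Calder becomes insolvent.
No further insolvencies.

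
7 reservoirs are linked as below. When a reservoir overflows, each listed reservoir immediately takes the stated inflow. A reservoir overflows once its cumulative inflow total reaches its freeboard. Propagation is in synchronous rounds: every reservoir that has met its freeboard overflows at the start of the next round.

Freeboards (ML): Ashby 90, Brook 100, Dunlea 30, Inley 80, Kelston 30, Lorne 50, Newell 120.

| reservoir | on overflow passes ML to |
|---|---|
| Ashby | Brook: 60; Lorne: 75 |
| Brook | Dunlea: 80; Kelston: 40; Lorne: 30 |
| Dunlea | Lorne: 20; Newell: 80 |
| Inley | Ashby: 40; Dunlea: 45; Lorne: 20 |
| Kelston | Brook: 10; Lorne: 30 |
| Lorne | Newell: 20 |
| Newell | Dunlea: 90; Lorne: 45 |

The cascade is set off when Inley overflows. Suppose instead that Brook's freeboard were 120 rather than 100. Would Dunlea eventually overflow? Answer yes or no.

yes

With Brook's freeboard at 120:
Round 1 — Inley overflows (initial).
  Ashby: +40 → 40 < 90
  Dunlea: +45 → 45 ≥ 30
  Lorne: +20 → 20 < 50
Round 2 — Dunlea overflows.
  Lorne: +20 → 40 < 50
  Newell: +80 → 80 < 120
No further overflows.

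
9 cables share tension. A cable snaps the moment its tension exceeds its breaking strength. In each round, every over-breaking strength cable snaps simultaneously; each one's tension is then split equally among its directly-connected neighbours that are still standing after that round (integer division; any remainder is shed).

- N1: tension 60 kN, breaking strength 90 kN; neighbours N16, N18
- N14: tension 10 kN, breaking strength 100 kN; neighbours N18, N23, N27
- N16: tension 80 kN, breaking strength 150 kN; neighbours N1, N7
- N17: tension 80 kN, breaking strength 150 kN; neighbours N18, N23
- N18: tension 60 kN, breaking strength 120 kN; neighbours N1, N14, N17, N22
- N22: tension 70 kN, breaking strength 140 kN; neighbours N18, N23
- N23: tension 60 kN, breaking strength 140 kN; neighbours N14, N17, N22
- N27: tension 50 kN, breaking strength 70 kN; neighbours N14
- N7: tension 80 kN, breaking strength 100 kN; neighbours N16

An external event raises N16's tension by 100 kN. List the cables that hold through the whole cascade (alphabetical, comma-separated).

Round 1 — N16 at 180 > 150. N16 snaps.
  N16 sheds 180 kN to N1, N7: 90 each.
    N1: 60+90 = 150 > 90
    N7: 80+90 = 170 > 100
Round 2 — N1, N7 snap.
  N1 sheds 150 kN to N18: 150 each.
    N18: 60+150 = 210 > 120
  N7 sheds 170 kN: no online neighbours, lost.
Round 3 — N18 snaps.
  N18 sheds 210 kN to N14, N17, N22: 70 each.
    N14: 10+70 = 80 ≤ 100
    N17: 80+70 = 150 ≤ 150
    N22: 70+70 = 140 ≤ 140
No further breaks.

N14, N17, N22, N23, N27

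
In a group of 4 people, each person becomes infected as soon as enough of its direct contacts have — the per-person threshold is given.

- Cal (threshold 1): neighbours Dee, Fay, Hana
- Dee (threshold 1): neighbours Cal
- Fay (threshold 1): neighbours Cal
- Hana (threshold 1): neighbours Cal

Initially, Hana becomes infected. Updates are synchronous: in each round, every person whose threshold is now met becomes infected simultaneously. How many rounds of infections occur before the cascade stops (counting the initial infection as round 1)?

Round 1 — Hana becomes infected (initial).
Round 2 — checking thresholds:
  Cal: 1 of 3 neighbours ≥ 1, becomes infected.
Round 3 — checking thresholds:
  Dee: 1 of 1 neighbours ≥ 1, becomes infected.
  Fay: 1 of 1 neighbours ≥ 1, becomes infected.
Round 4 — no new infections; cascade stops.

3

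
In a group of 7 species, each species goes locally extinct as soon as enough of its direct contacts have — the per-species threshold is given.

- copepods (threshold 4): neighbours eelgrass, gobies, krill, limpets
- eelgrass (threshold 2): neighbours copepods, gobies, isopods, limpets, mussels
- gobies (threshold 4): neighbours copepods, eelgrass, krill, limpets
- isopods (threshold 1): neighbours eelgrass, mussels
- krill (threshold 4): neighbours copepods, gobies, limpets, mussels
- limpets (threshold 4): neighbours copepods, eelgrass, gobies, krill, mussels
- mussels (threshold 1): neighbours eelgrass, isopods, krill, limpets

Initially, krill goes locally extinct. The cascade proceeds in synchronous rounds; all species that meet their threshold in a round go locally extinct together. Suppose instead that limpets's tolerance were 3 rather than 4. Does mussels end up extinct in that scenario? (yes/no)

yes

With limpets's tolerance at 3:
Round 1 — krill goes locally extinct (initial).
Round 2 — checking thresholds:
  copepods: 1 of 4 neighbours < 4, below threshold.
  gobies: 1 of 4 neighbours < 4, below threshold.
  limpets: 1 of 5 neighbours < 3, below threshold.
  mussels: 1 of 4 neighbours ≥ 1, goes locally extinct.
Round 3 — checking thresholds:
  copepods: 1 of 4 neighbours < 4, below threshold.
  eelgrass: 1 of 5 neighbours < 2, below threshold.
  gobies: 1 of 4 neighbours < 4, below threshold.
  isopods: 1 of 2 neighbours ≥ 1, goes locally extinct.
  limpets: 2 of 5 neighbours < 3, below threshold.
Round 4 — checking thresholds:
  copepods: 1 of 4 neighbours < 4, below threshold.
  eelgrass: 2 of 5 neighbours ≥ 2, goes locally extinct.
  gobies: 1 of 4 neighbours < 4, below threshold.
  limpets: 2 of 5 neighbours < 3, below threshold.
Round 5 — checking thresholds:
  copepods: 2 of 4 neighbours < 4, below threshold.
  gobies: 2 of 4 neighbours < 4, below threshold.
  limpets: 3 of 5 neighbours ≥ 3, goes locally extinct.
Round 6 — no new extinctions; cascade stops.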